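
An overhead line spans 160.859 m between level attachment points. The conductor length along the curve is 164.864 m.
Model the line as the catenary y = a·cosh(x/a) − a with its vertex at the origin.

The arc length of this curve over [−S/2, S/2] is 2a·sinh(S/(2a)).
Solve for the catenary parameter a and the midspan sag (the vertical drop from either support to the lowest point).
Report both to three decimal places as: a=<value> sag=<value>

seed: a₀ = √(S³/(24(L−S))) = √(160.859³/(24·4.005)) = 208.094770
iter 1: u=0.386504  f(a)=+3.002e-02  f'(a)=-3.907e-02  a ← 208.094770 − (+3.002e-02/-3.907e-02) = 208.863159
iter 2: u=0.385082  f(a)=+1.671e-04  f'(a)=-3.864e-02  a ← 208.863159 − (+1.671e-04/-3.864e-02) = 208.867483
iter 3: u=0.385074  f(a)=+5.241e-09  f'(a)=-3.863e-02  a ← 208.867483 − (+5.241e-09/-3.863e-02) = 208.867484
iter 4: u=0.385074  f(a)=+0.000e+00  f'(a)=-3.863e-02  a ← 208.867484 − (+0.000e+00/-3.863e-02) = 208.867484
converged: |Δa| < 1e-12 after 4 iterations
sag = a·(cosh(S/(2a)) − 1) = 208.867484·(cosh(0.385074) − 1) = 15.677969
T_max/T_min = cosh(S/(2a)) = 1.075062

a=208.867 sag=15.678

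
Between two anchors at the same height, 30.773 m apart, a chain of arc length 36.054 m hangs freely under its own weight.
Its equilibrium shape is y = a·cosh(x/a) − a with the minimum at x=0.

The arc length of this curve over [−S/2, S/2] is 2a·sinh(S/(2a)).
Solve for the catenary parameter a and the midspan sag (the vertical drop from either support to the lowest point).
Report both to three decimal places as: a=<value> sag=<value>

a=15.539 sag=8.261

seed: a₀ = √(S³/(24(L−S))) = √(30.773³/(24·5.281)) = 15.163207
iter 1: u=1.014726  f(a)=+2.786e-01  f'(a)=-7.710e-01  a ← 15.163207 − (+2.786e-01/-7.710e-01) = 15.524631
iter 2: u=0.991102  f(a)=+1.027e-02  f'(a)=-7.151e-01  a ← 15.524631 − (+1.027e-02/-7.151e-01) = 15.538999
iter 3: u=0.990186  f(a)=+1.515e-05  f'(a)=-7.130e-01  a ← 15.538999 − (+1.515e-05/-7.130e-01) = 15.539020
iter 4: u=0.990185  f(a)=+3.305e-11  f'(a)=-7.129e-01  a ← 15.539020 − (+3.305e-11/-7.129e-01) = 15.539020
iter 5: u=0.990185  f(a)=+7.105e-15  f'(a)=-7.129e-01  a ← 15.539020 − (+7.105e-15/-7.129e-01) = 15.539020
converged: |Δa| < 1e-12 after 5 iterations
sag = a·(cosh(S/(2a)) − 1) = 15.539020·(cosh(0.990185) − 1) = 8.260851
T_max/T_min = cosh(S/(2a)) = 1.531620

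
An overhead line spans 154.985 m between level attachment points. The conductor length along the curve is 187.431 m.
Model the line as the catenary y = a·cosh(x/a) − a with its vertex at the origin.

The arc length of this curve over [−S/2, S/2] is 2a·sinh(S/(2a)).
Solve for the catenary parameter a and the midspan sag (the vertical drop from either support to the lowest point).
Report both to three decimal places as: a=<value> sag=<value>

a=71.217 sag=46.488

seed: a₀ = √(S³/(24(L−S))) = √(154.985³/(24·32.446)) = 69.143013
iter 1: u=1.120757  f(a)=+2.100e+00  f'(a)=-1.062e+00  a ← 69.143013 − (+2.100e+00/-1.062e+00) = 71.120547
iter 2: u=1.089594  f(a)=+9.345e-02  f'(a)=-9.692e-01  a ← 71.120547 − (+9.345e-02/-9.692e-01) = 71.216969
iter 3: u=1.088118  f(a)=+2.042e-04  f'(a)=-9.650e-01  a ← 71.216969 − (+2.042e-04/-9.650e-01) = 71.217180
iter 4: u=1.088115  f(a)=+9.797e-10  f'(a)=-9.650e-01  a ← 71.217180 − (+9.797e-10/-9.650e-01) = 71.217180
iter 5: u=1.088115  f(a)=-2.842e-14  f'(a)=-9.650e-01  a ← 71.217180 − (-2.842e-14/-9.650e-01) = 71.217180
converged: |Δa| < 1e-12 after 5 iterations
sag = a·(cosh(S/(2a)) − 1) = 71.217180·(cosh(1.088115) − 1) = 46.487882
T_max/T_min = cosh(S/(2a)) = 1.652762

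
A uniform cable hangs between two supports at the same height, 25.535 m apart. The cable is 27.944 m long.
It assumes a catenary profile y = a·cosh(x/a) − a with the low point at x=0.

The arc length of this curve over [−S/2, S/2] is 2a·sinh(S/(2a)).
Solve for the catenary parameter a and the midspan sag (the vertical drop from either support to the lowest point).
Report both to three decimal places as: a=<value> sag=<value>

a=17.205 sag=4.959

seed: a₀ = √(S³/(24(L−S))) = √(25.535³/(24·2.409)) = 16.969919
iter 1: u=0.752361  f(a)=+6.911e-02  f'(a)=-3.003e-01  a ← 16.969919 − (+6.911e-02/-3.003e-01) = 17.200034
iter 2: u=0.742295  f(a)=+1.431e-03  f'(a)=-2.880e-01  a ← 17.200034 − (+1.431e-03/-2.880e-01) = 17.205002
iter 3: u=0.742081  f(a)=+6.421e-07  f'(a)=-2.877e-01  a ← 17.205002 − (+6.421e-07/-2.877e-01) = 17.205004
iter 4: u=0.742081  f(a)=+1.315e-13  f'(a)=-2.877e-01  a ← 17.205004 − (+1.315e-13/-2.877e-01) = 17.205004
converged: |Δa| < 1e-12 after 4 iterations
sag = a·(cosh(S/(2a)) − 1) = 17.205004·(cosh(0.742081) − 1) = 4.958681
T_max/T_min = cosh(S/(2a)) = 1.288212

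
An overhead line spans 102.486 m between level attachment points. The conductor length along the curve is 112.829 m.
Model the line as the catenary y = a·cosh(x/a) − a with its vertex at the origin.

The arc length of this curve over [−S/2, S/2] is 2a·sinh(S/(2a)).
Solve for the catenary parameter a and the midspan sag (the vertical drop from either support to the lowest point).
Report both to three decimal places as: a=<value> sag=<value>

seed: a₀ = √(S³/(24(L−S))) = √(102.486³/(24·10.343)) = 65.851843
iter 1: u=0.778156  f(a)=+3.177e-01  f'(a)=-3.336e-01  a ← 65.851843 − (+3.177e-01/-3.336e-01) = 66.804279
iter 2: u=0.767062  f(a)=+7.024e-03  f'(a)=-3.190e-01  a ← 66.804279 − (+7.024e-03/-3.190e-01) = 66.826300
iter 3: u=0.766809  f(a)=+3.605e-06  f'(a)=-3.186e-01  a ← 66.826300 − (+3.605e-06/-3.186e-01) = 66.826311
iter 4: u=0.766809  f(a)=+9.521e-13  f'(a)=-3.186e-01  a ← 66.826311 − (+9.521e-13/-3.186e-01) = 66.826311
converged: |Δa| < 1e-12 after 4 iterations
sag = a·(cosh(S/(2a)) − 1) = 66.826311·(cosh(0.766809) − 1) = 20.628544
T_max/T_min = cosh(S/(2a)) = 1.308689

a=66.826 sag=20.629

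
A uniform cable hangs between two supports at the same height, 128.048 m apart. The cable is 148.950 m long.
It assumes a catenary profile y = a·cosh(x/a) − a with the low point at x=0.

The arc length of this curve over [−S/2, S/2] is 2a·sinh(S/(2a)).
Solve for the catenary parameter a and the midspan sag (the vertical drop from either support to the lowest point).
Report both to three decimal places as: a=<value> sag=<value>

a=66.221 sag=33.437

seed: a₀ = √(S³/(24(L−S))) = √(128.048³/(24·20.902)) = 64.693352
iter 1: u=0.989653  f(a)=+1.048e+00  f'(a)=-7.117e-01  a ← 64.693352 − (+1.048e+00/-7.117e-01) = 66.165516
iter 2: u=0.967634  f(a)=+3.683e-02  f'(a)=-6.625e-01  a ← 66.165516 − (+3.683e-02/-6.625e-01) = 66.221113
iter 3: u=0.966822  f(a)=+4.919e-05  f'(a)=-6.607e-01  a ← 66.221113 − (+4.919e-05/-6.607e-01) = 66.221187
iter 4: u=0.966820  f(a)=+8.799e-11  f'(a)=-6.607e-01  a ← 66.221187 − (+8.799e-11/-6.607e-01) = 66.221187
iter 5: u=0.966820  f(a)=-2.842e-14  f'(a)=-6.607e-01  a ← 66.221187 − (-2.842e-14/-6.607e-01) = 66.221187
converged: |Δa| < 1e-12 after 5 iterations
sag = a·(cosh(S/(2a)) − 1) = 66.221187·(cosh(0.966820) − 1) = 33.437085
T_max/T_min = cosh(S/(2a)) = 1.504930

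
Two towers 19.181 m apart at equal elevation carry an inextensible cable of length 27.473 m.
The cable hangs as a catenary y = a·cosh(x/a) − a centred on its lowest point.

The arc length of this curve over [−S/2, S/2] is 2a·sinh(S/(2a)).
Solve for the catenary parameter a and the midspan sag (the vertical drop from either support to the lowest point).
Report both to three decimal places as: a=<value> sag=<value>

seed: a₀ = √(S³/(24(L−S))) = √(19.181³/(24·8.292)) = 5.954861
iter 1: u=1.610533  f(a)=+1.144e+00  f'(a)=-3.578e+00  a ← 5.954861 − (+1.144e+00/-3.578e+00) = 6.274706
iter 2: u=1.528438  f(a)=+9.866e-02  f'(a)=-2.985e+00  a ← 6.274706 − (+9.866e-02/-2.985e+00) = 6.307757
iter 3: u=1.520429  f(a)=+8.863e-04  f'(a)=-2.932e+00  a ← 6.307757 − (+8.863e-04/-2.932e+00) = 6.308060
iter 4: u=1.520357  f(a)=+7.294e-08  f'(a)=-2.931e+00  a ← 6.308060 − (+7.294e-08/-2.931e+00) = 6.308060
iter 5: u=1.520357  f(a)=+0.000e+00  f'(a)=-2.931e+00  a ← 6.308060 − (+0.000e+00/-2.931e+00) = 6.308060
converged: |Δa| < 1e-12 after 5 iterations
sag = a·(cosh(S/(2a)) − 1) = 6.308060·(cosh(1.520357) − 1) = 8.807596
T_max/T_min = cosh(S/(2a)) = 2.396245

a=6.308 sag=8.808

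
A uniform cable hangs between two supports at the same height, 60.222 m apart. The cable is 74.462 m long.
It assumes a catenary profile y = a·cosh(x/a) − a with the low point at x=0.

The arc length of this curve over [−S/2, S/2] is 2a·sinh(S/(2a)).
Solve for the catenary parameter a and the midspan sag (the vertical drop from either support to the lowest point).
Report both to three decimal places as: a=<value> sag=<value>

seed: a₀ = √(S³/(24(L−S))) = √(60.222³/(24·14.240)) = 25.279713
iter 1: u=1.191113  f(a)=+1.045e+00  f'(a)=-1.295e+00  a ← 25.279713 − (+1.045e+00/-1.295e+00) = 26.086786
iter 2: u=1.154263  f(a)=+5.213e-02  f'(a)=-1.168e+00  a ← 26.086786 − (+5.213e-02/-1.168e+00) = 26.131398
iter 3: u=1.152292  f(a)=+1.448e-04  f'(a)=-1.162e+00  a ← 26.131398 − (+1.448e-04/-1.162e+00) = 26.131523
iter 4: u=1.152286  f(a)=+1.124e-09  f'(a)=-1.162e+00  a ← 26.131523 − (+1.124e-09/-1.162e+00) = 26.131523
iter 5: u=1.152286  f(a)=+0.000e+00  f'(a)=-1.162e+00  a ← 26.131523 − (+0.000e+00/-1.162e+00) = 26.131523
converged: |Δa| < 1e-12 after 5 iterations
sag = a·(cosh(S/(2a)) − 1) = 26.131523·(cosh(1.152286) − 1) = 19.354781
T_max/T_min = cosh(S/(2a)) = 1.740668

a=26.132 sag=19.355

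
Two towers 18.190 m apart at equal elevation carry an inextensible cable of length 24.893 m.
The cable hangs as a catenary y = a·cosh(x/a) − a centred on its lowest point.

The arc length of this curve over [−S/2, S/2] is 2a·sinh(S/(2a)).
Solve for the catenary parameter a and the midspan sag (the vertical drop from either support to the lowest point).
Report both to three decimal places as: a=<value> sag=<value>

seed: a₀ = √(S³/(24(L−S))) = √(18.190³/(24·6.703)) = 6.116582
iter 1: u=1.486942  f(a)=+7.812e-01  f'(a)=-2.716e+00  a ← 6.116582 − (+7.812e-01/-2.716e+00) = 6.404206
iter 2: u=1.420161  f(a)=+5.849e-02  f'(a)=-2.323e+00  a ← 6.404206 − (+5.849e-02/-2.323e+00) = 6.429378
iter 3: u=1.414600  f(a)=+3.864e-04  f'(a)=-2.293e+00  a ← 6.429378 − (+3.864e-04/-2.293e+00) = 6.429546
iter 4: u=1.414563  f(a)=+1.711e-08  f'(a)=-2.293e+00  a ← 6.429546 − (+1.711e-08/-2.293e+00) = 6.429546
iter 5: u=1.414563  f(a)=+0.000e+00  f'(a)=-2.293e+00  a ← 6.429546 − (+0.000e+00/-2.293e+00) = 6.429546
converged: |Δa| < 1e-12 after 5 iterations
sag = a·(cosh(S/(2a)) − 1) = 6.429546·(cosh(1.414563) − 1) = 7.579537
T_max/T_min = cosh(S/(2a)) = 2.178860

a=6.430 sag=7.580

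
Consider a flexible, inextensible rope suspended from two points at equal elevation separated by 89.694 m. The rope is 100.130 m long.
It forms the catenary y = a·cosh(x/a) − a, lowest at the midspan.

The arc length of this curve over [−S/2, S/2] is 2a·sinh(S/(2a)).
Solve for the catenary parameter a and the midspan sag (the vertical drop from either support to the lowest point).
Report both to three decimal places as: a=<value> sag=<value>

seed: a₀ = √(S³/(24(L−S))) = √(89.694³/(24·10.436)) = 53.675047
iter 1: u=0.835528  f(a)=+3.704e-01  f'(a)=-4.167e-01  a ← 53.675047 − (+3.704e-01/-4.167e-01) = 54.563922
iter 2: u=0.821917  f(a)=+9.401e-03  f'(a)=-3.958e-01  a ← 54.563922 − (+9.401e-03/-3.958e-01) = 54.587675
iter 3: u=0.821559  f(a)=+6.406e-06  f'(a)=-3.952e-01  a ← 54.587675 − (+6.406e-06/-3.952e-01) = 54.587692
iter 4: u=0.821559  f(a)=+2.984e-12  f'(a)=-3.952e-01  a ← 54.587692 − (+2.984e-12/-3.952e-01) = 54.587692
converged: |Δa| < 1e-12 after 4 iterations
sag = a·(cosh(S/(2a)) − 1) = 54.587692·(cosh(0.821559) − 1) = 19.482007
T_max/T_min = cosh(S/(2a)) = 1.356894

a=54.588 sag=19.482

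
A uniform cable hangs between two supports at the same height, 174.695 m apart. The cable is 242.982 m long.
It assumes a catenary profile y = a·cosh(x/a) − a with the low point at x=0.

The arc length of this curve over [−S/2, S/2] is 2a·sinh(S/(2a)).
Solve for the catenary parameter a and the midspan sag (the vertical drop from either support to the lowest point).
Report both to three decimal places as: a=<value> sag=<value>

a=60.118 sag=75.434

seed: a₀ = √(S³/(24(L−S))) = √(174.695³/(24·68.287)) = 57.035608
iter 1: u=1.531456  f(a)=+8.470e+00  f'(a)=-3.005e+00  a ← 57.035608 − (+8.470e+00/-3.005e+00) = 59.853951
iter 2: u=1.459344  f(a)=+6.683e-01  f'(a)=-2.548e+00  a ← 59.853951 − (+6.683e-01/-2.548e+00) = 60.116211
iter 3: u=1.452977  f(a)=+4.948e-03  f'(a)=-2.511e+00  a ← 60.116211 − (+4.948e-03/-2.511e+00) = 60.118182
iter 4: u=1.452930  f(a)=+2.756e-07  f'(a)=-2.510e+00  a ← 60.118182 − (+2.756e-07/-2.510e+00) = 60.118182
iter 5: u=1.452930  f(a)=+5.684e-14  f'(a)=-2.510e+00  a ← 60.118182 − (+5.684e-14/-2.510e+00) = 60.118182
converged: |Δa| < 1e-12 after 5 iterations
sag = a·(cosh(S/(2a)) − 1) = 60.118182·(cosh(1.452930) − 1) = 75.433501
T_max/T_min = cosh(S/(2a)) = 2.254754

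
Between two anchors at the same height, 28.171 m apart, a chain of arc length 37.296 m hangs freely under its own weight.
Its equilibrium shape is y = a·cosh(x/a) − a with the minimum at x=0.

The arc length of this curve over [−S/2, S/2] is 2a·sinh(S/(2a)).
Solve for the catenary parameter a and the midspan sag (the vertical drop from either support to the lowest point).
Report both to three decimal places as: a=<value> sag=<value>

a=10.562 sag=10.869

seed: a₀ = √(S³/(24(L−S))) = √(28.171³/(24·9.125)) = 10.103721
iter 1: u=1.394090  f(a)=+9.289e-01  f'(a)=-2.183e+00  a ← 10.103721 − (+9.289e-01/-2.183e+00) = 10.529308
iter 2: u=1.337742  f(a)=+6.191e-02  f'(a)=-1.900e+00  a ← 10.529308 − (+6.191e-02/-1.900e+00) = 10.561886
iter 3: u=1.333616  f(a)=+3.185e-04  f'(a)=-1.881e+00  a ← 10.561886 − (+3.185e-04/-1.881e+00) = 10.562055
iter 4: u=1.333595  f(a)=+8.525e-09  f'(a)=-1.881e+00  a ← 10.562055 − (+8.525e-09/-1.881e+00) = 10.562055
iter 5: u=1.333595  f(a)=+0.000e+00  f'(a)=-1.881e+00  a ← 10.562055 − (+0.000e+00/-1.881e+00) = 10.562055
converged: |Δa| < 1e-12 after 5 iterations
sag = a·(cosh(S/(2a)) − 1) = 10.562055·(cosh(1.333595) − 1) = 10.869345
T_max/T_min = cosh(S/(2a)) = 2.029094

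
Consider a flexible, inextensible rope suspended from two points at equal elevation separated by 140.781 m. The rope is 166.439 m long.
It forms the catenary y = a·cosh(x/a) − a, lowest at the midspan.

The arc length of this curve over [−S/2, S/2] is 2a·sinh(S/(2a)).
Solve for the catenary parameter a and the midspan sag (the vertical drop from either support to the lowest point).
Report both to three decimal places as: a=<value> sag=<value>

a=69.081 sag=39.075

seed: a₀ = √(S³/(24(L−S))) = √(140.781³/(24·25.658)) = 67.313016
iter 1: u=1.045719  f(a)=+1.440e+00  f'(a)=-8.490e-01  a ← 67.313016 − (+1.440e+00/-8.490e-01) = 69.009025
iter 2: u=1.020019  f(a)=+5.622e-02  f'(a)=-7.839e-01  a ← 69.009025 − (+5.622e-02/-7.839e-01) = 69.080740
iter 3: u=1.018960  f(a)=+9.340e-05  f'(a)=-7.813e-01  a ← 69.080740 − (+9.340e-05/-7.813e-01) = 69.080860
iter 4: u=1.018958  f(a)=+2.587e-10  f'(a)=-7.813e-01  a ← 69.080860 − (+2.587e-10/-7.813e-01) = 69.080860
iter 5: u=1.018958  f(a)=+2.842e-14  f'(a)=-7.813e-01  a ← 69.080860 − (+2.842e-14/-7.813e-01) = 69.080860
converged: |Δa| < 1e-12 after 5 iterations
sag = a·(cosh(S/(2a)) − 1) = 69.080860·(cosh(1.018958) − 1) = 39.074817
T_max/T_min = cosh(S/(2a)) = 1.565639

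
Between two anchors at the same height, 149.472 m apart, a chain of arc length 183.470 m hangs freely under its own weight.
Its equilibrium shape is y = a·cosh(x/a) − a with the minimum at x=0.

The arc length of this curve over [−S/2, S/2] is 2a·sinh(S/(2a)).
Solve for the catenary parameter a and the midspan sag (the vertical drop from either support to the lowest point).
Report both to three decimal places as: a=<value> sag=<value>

seed: a₀ = √(S³/(24(L−S))) = √(149.472³/(24·33.998)) = 63.974583
iter 1: u=1.168214  f(a)=+2.397e+00  f'(a)=-1.215e+00  a ← 63.974583 − (+2.397e+00/-1.215e+00) = 65.946931
iter 2: u=1.133275  f(a)=+1.153e-01  f'(a)=-1.101e+00  a ← 65.946931 − (+1.153e-01/-1.101e+00) = 66.051677
iter 3: u=1.131478  f(a)=+2.967e-04  f'(a)=-1.095e+00  a ← 66.051677 − (+2.967e-04/-1.095e+00) = 66.051947
iter 4: u=1.131473  f(a)=+1.976e-09  f'(a)=-1.095e+00  a ← 66.051947 − (+1.976e-09/-1.095e+00) = 66.051947
iter 5: u=1.131473  f(a)=+0.000e+00  f'(a)=-1.095e+00  a ← 66.051947 − (+0.000e+00/-1.095e+00) = 66.051947
converged: |Δa| < 1e-12 after 5 iterations
sag = a·(cosh(S/(2a)) − 1) = 66.051947·(cosh(1.131473) − 1) = 46.988620
T_max/T_min = cosh(S/(2a)) = 1.711389

a=66.052 sag=46.989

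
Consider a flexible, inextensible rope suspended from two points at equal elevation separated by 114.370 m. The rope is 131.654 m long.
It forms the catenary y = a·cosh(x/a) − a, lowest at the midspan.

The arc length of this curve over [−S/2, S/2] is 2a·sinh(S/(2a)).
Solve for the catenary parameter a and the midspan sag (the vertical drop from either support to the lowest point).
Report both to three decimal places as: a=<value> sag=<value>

a=61.370 sag=28.627

seed: a₀ = √(S³/(24(L−S))) = √(114.370³/(24·17.284)) = 60.053792
iter 1: u=0.952230  f(a)=+8.007e-01  f'(a)=-6.295e-01  a ← 60.053792 − (+8.007e-01/-6.295e-01) = 61.325754
iter 2: u=0.932479  f(a)=+2.615e-02  f'(a)=-5.890e-01  a ← 61.325754 − (+2.615e-02/-5.890e-01) = 61.370144
iter 3: u=0.931805  f(a)=+2.997e-05  f'(a)=-5.877e-01  a ← 61.370144 − (+2.997e-05/-5.877e-01) = 61.370195
iter 4: u=0.931804  f(a)=+3.945e-11  f'(a)=-5.877e-01  a ← 61.370195 − (+3.945e-11/-5.877e-01) = 61.370195
iter 5: u=0.931804  f(a)=-2.842e-14  f'(a)=-5.877e-01  a ← 61.370195 − (-2.842e-14/-5.877e-01) = 61.370195
converged: |Δa| < 1e-12 after 5 iterations
sag = a·(cosh(S/(2a)) − 1) = 61.370195·(cosh(0.931804) − 1) = 28.626998
T_max/T_min = cosh(S/(2a)) = 1.466464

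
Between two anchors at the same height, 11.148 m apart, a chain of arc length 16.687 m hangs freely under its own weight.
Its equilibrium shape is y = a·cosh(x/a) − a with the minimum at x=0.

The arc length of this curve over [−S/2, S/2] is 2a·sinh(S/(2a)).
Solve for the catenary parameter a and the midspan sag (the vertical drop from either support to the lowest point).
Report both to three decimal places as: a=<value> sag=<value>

seed: a₀ = √(S³/(24(L−S))) = √(11.148³/(24·5.539)) = 3.228302
iter 1: u=1.726604  f(a)=+8.867e-01  f'(a)=-4.570e+00  a ← 3.228302 − (+8.867e-01/-4.570e+00) = 3.422349
iter 2: u=1.628706  f(a)=+8.624e-02  f'(a)=-3.720e+00  a ← 3.422349 − (+8.624e-02/-3.720e+00) = 3.445530
iter 3: u=1.617748  f(a)=+1.010e-03  f'(a)=-3.634e+00  a ← 3.445530 − (+1.010e-03/-3.634e+00) = 3.445808
iter 4: u=1.617618  f(a)=+1.420e-07  f'(a)=-3.633e+00  a ← 3.445808 − (+1.420e-07/-3.633e+00) = 3.445808
iter 5: u=1.617618  f(a)=+7.105e-15  f'(a)=-3.633e+00  a ← 3.445808 − (+7.105e-15/-3.633e+00) = 3.445808
converged: |Δa| < 1e-12 after 5 iterations
sag = a·(cosh(S/(2a)) − 1) = 3.445808·(cosh(1.617618) − 1) = 5.581239
T_max/T_min = cosh(S/(2a)) = 2.619719

a=3.446 sag=5.581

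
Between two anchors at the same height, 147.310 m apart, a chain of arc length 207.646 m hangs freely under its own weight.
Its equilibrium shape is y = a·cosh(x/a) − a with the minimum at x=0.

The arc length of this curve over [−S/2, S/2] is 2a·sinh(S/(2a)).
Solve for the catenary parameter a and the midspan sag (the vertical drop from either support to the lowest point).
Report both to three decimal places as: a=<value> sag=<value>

a=49.636 sag=65.442

seed: a₀ = √(S³/(24(L−S))) = √(147.310³/(24·60.336)) = 46.984484
iter 1: u=1.567645  f(a)=+7.863e+00  f'(a)=-3.257e+00  a ← 46.984484 − (+7.863e+00/-3.257e+00) = 49.398227
iter 2: u=1.491045  f(a)=+6.465e-01  f'(a)=-2.742e+00  a ← 49.398227 − (+6.465e-01/-2.742e+00) = 49.634023
iter 3: u=1.483962  f(a)=+5.237e-03  f'(a)=-2.698e+00  a ← 49.634023 − (+5.237e-03/-2.698e+00) = 49.635964
iter 4: u=1.483904  f(a)=+3.497e-07  f'(a)=-2.697e+00  a ← 49.635964 − (+3.497e-07/-2.697e+00) = 49.635964
iter 5: u=1.483904  f(a)=+2.842e-14  f'(a)=-2.697e+00  a ← 49.635964 − (+2.842e-14/-2.697e+00) = 49.635964
converged: |Δa| < 1e-12 after 5 iterations
sag = a·(cosh(S/(2a)) − 1) = 49.635964·(cosh(1.483904) − 1) = 65.442028
T_max/T_min = cosh(S/(2a)) = 2.318440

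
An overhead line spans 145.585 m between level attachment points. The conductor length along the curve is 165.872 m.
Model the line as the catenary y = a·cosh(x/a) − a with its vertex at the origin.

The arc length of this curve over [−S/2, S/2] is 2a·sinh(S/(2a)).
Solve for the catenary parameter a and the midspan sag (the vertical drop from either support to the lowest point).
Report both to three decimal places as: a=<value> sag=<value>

a=81.222 sag=34.862

seed: a₀ = √(S³/(24(L−S))) = √(145.585³/(24·20.287)) = 79.608678
iter 1: u=0.914379  f(a)=+8.652e-01  f'(a)=-5.536e-01  a ← 79.608678 − (+8.652e-01/-5.536e-01) = 81.171555
iter 2: u=0.896774  f(a)=+2.613e-02  f'(a)=-5.206e-01  a ← 81.171555 − (+2.613e-02/-5.206e-01) = 81.221757
iter 3: u=0.896219  f(a)=+2.549e-05  f'(a)=-5.196e-01  a ← 81.221757 − (+2.549e-05/-5.196e-01) = 81.221807
iter 4: u=0.896219  f(a)=+2.433e-11  f'(a)=-5.196e-01  a ← 81.221807 − (+2.433e-11/-5.196e-01) = 81.221807
converged: |Δa| < 1e-12 after 4 iterations
sag = a·(cosh(S/(2a)) − 1) = 81.221807·(cosh(0.896219) − 1) = 34.861620
T_max/T_min = cosh(S/(2a)) = 1.429215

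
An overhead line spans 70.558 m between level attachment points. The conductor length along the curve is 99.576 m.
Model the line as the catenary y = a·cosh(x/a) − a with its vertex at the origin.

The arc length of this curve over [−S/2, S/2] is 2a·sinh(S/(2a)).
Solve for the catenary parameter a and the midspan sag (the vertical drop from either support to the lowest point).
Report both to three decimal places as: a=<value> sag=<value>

a=23.731 sag=31.424

seed: a₀ = √(S³/(24(L−S))) = √(70.558³/(24·29.018)) = 22.458463
iter 1: u=1.570855  f(a)=+3.798e+00  f'(a)=-3.281e+00  a ← 22.458463 − (+3.798e+00/-3.281e+00) = 23.616144
iter 2: u=1.493851  f(a)=+3.134e-01  f'(a)=-2.760e+00  a ← 23.616144 − (+3.134e-01/-2.760e+00) = 23.729719
iter 3: u=1.486701  f(a)=+2.559e-03  f'(a)=-2.715e+00  a ← 23.729719 − (+2.559e-03/-2.715e+00) = 23.730662
iter 4: u=1.486642  f(a)=+1.736e-07  f'(a)=-2.714e+00  a ← 23.730662 − (+1.736e-07/-2.714e+00) = 23.730662
iter 5: u=1.486642  f(a)=+0.000e+00  f'(a)=-2.714e+00  a ← 23.730662 − (+0.000e+00/-2.714e+00) = 23.730662
converged: |Δa| < 1e-12 after 5 iterations
sag = a·(cosh(S/(2a)) − 1) = 23.730662·(cosh(1.486642) − 1) = 31.423570
T_max/T_min = cosh(S/(2a)) = 2.324176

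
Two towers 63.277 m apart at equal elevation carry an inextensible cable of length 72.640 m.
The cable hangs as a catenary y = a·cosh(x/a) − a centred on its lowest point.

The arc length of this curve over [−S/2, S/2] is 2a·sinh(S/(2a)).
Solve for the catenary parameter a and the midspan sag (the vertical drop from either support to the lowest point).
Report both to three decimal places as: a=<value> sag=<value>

seed: a₀ = √(S³/(24(L−S))) = √(63.277³/(24·9.363)) = 33.578067
iter 1: u=0.942237  f(a)=+4.245e-01  f'(a)=-6.088e-01  a ← 33.578067 − (+4.245e-01/-6.088e-01) = 34.275386
iter 2: u=0.923068  f(a)=+1.358e-02  f'(a)=-5.704e-01  a ← 34.275386 − (+1.358e-02/-5.704e-01) = 34.299203
iter 3: u=0.922427  f(a)=+1.493e-05  f'(a)=-5.691e-01  a ← 34.299203 − (+1.493e-05/-5.691e-01) = 34.299229
iter 4: u=0.922426  f(a)=+1.808e-11  f'(a)=-5.691e-01  a ← 34.299229 − (+1.808e-11/-5.691e-01) = 34.299229
converged: |Δa| < 1e-12 after 4 iterations
sag = a·(cosh(S/(2a)) − 1) = 34.299229·(cosh(0.922426) − 1) = 15.656547
T_max/T_min = cosh(S/(2a)) = 1.456469

a=34.299 sag=15.657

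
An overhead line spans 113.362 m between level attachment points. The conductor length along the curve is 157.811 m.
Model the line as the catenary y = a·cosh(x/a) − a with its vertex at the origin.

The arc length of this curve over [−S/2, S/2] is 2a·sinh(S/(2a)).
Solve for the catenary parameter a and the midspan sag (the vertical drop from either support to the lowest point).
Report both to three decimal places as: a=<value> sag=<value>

seed: a₀ = √(S³/(24(L−S))) = √(113.362³/(24·44.449)) = 36.954270
iter 1: u=1.533815  f(a)=+5.531e+00  f'(a)=-3.021e+00  a ← 36.954270 − (+5.531e+00/-3.021e+00) = 38.785024
iter 2: u=1.461415  f(a)=+4.376e-01  f'(a)=-2.560e+00  a ← 38.785024 − (+4.376e-01/-2.560e+00) = 38.955930
iter 3: u=1.455003  f(a)=+3.259e-03  f'(a)=-2.522e+00  a ← 38.955930 − (+3.259e-03/-2.522e+00) = 38.957222
iter 4: u=1.454955  f(a)=+1.838e-07  f'(a)=-2.522e+00  a ← 38.957222 − (+1.838e-07/-2.522e+00) = 38.957223
iter 5: u=1.454955  f(a)=-2.842e-14  f'(a)=-2.522e+00  a ← 38.957223 − (-2.842e-14/-2.522e+00) = 38.957223
converged: |Δa| < 1e-12 after 5 iterations
sag = a·(cosh(S/(2a)) − 1) = 38.957223·(cosh(1.454955) − 1) = 49.041318
T_max/T_min = cosh(S/(2a)) = 2.258850

a=38.957 sag=49.041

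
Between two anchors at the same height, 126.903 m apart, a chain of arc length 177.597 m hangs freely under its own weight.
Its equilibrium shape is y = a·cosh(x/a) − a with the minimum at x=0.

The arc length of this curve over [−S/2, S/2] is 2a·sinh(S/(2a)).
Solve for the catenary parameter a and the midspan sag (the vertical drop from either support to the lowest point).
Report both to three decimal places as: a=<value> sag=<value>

a=43.245 sag=55.524

seed: a₀ = √(S³/(24(L−S))) = √(126.903³/(24·50.694)) = 40.984905
iter 1: u=1.548168  f(a)=+6.434e+00  f'(a)=-3.120e+00  a ← 40.984905 − (+6.434e+00/-3.120e+00) = 43.047139
iter 2: u=1.474000  f(a)=+5.175e-01  f'(a)=-2.636e+00  a ← 43.047139 − (+5.175e-01/-2.636e+00) = 43.243422
iter 3: u=1.467310  f(a)=+3.995e-03  f'(a)=-2.596e+00  a ← 43.243422 − (+3.995e-03/-2.596e+00) = 43.244961
iter 4: u=1.467258  f(a)=+2.421e-07  f'(a)=-2.595e+00  a ← 43.244961 − (+2.421e-07/-2.595e+00) = 43.244961
iter 5: u=1.467258  f(a)=+0.000e+00  f'(a)=-2.595e+00  a ← 43.244961 − (+0.000e+00/-2.595e+00) = 43.244961
converged: |Δa| < 1e-12 after 5 iterations
sag = a·(cosh(S/(2a)) − 1) = 43.244961·(cosh(1.467258) − 1) = 55.523963
T_max/T_min = cosh(S/(2a)) = 2.283941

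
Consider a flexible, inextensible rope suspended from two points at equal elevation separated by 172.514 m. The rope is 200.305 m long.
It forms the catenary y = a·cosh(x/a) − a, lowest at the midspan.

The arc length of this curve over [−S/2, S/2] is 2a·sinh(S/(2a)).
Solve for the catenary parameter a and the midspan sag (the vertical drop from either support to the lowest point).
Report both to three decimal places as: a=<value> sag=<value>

seed: a₀ = √(S³/(24(L−S))) = √(172.514³/(24·27.791)) = 87.736198
iter 1: u=0.983140  f(a)=+1.374e+00  f'(a)=-6.969e-01  a ← 87.736198 − (+1.374e+00/-6.969e-01) = 89.708392
iter 2: u=0.961527  f(a)=+4.771e-02  f'(a)=-6.493e-01  a ← 89.708392 − (+4.771e-02/-6.493e-01) = 89.781873
iter 3: u=0.960740  f(a)=+6.207e-05  f'(a)=-6.476e-01  a ← 89.781873 − (+6.207e-05/-6.476e-01) = 89.781969
iter 4: u=0.960739  f(a)=+1.053e-10  f'(a)=-6.476e-01  a ← 89.781969 − (+1.053e-10/-6.476e-01) = 89.781969
iter 5: u=0.960739  f(a)=+2.842e-14  f'(a)=-6.476e-01  a ← 89.781969 − (+2.842e-14/-6.476e-01) = 89.781969
converged: |Δa| < 1e-12 after 5 iterations
sag = a·(cosh(S/(2a)) − 1) = 89.781969·(cosh(0.960739) − 1) = 44.722028
T_max/T_min = cosh(S/(2a)) = 1.498118

a=89.782 sag=44.722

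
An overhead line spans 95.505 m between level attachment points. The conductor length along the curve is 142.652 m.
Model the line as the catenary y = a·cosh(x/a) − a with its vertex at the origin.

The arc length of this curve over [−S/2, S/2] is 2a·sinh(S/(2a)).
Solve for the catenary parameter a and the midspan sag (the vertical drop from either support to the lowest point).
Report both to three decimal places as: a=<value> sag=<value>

a=29.605 sag=47.621

seed: a₀ = √(S³/(24(L−S))) = √(95.505³/(24·47.147)) = 27.746392
iter 1: u=1.721035  f(a)=+7.496e+00  f'(a)=-4.518e+00  a ← 27.746392 − (+7.496e+00/-4.518e+00) = 29.405612
iter 2: u=1.623925  f(a)=+7.250e-01  f'(a)=-3.682e+00  a ← 29.405612 − (+7.250e-01/-3.682e+00) = 29.602493
iter 3: u=1.613124  f(a)=+8.386e-03  f'(a)=-3.598e+00  a ← 29.602493 − (+8.386e-03/-3.598e+00) = 29.604824
iter 4: u=1.612997  f(a)=+1.151e-06  f'(a)=-3.597e+00  a ← 29.604824 − (+1.151e-06/-3.597e+00) = 29.604824
iter 5: u=1.612997  f(a)=+2.842e-14  f'(a)=-3.597e+00  a ← 29.604824 − (+2.842e-14/-3.597e+00) = 29.604824
converged: |Δa| < 1e-12 after 5 iterations
sag = a·(cosh(S/(2a)) − 1) = 29.604824·(cosh(1.612997) − 1) = 47.621103
T_max/T_min = cosh(S/(2a)) = 2.608559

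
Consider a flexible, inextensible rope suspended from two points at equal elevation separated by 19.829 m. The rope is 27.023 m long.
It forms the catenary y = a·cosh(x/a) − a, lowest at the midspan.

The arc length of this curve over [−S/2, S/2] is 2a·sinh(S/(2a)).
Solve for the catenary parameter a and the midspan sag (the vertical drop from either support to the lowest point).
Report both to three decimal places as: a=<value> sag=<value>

a=7.059 sag=8.185

seed: a₀ = √(S³/(24(L−S))) = √(19.829³/(24·7.194)) = 6.719862
iter 1: u=1.475402  f(a)=+8.248e-01  f'(a)=-2.645e+00  a ← 6.719862 − (+8.248e-01/-2.645e+00) = 7.031717
iter 2: u=1.409969  f(a)=+6.089e-02  f'(a)=-2.268e+00  a ← 7.031717 − (+6.089e-02/-2.268e+00) = 7.058571
iter 3: u=1.404604  f(a)=+3.904e-04  f'(a)=-2.239e+00  a ← 7.058571 − (+3.904e-04/-2.239e+00) = 7.058746
iter 4: u=1.404570  f(a)=+1.627e-08  f'(a)=-2.238e+00  a ← 7.058746 − (+1.627e-08/-2.238e+00) = 7.058746
iter 5: u=1.404570  f(a)=-3.553e-15  f'(a)=-2.238e+00  a ← 7.058746 − (-3.553e-15/-2.238e+00) = 7.058746
converged: |Δa| < 1e-12 after 5 iterations
sag = a·(cosh(S/(2a)) − 1) = 7.058746·(cosh(1.404570) − 1) = 8.185483
T_max/T_min = cosh(S/(2a)) = 2.159623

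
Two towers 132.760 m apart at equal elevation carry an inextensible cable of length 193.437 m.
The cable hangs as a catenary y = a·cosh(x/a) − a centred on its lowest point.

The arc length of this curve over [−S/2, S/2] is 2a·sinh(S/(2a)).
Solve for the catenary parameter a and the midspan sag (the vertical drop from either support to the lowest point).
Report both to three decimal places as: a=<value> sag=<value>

seed: a₀ = √(S³/(24(L−S))) = √(132.760³/(24·60.677)) = 40.085121
iter 1: u=1.655976  f(a)=+8.884e+00  f'(a)=-3.943e+00  a ← 40.085121 − (+8.884e+00/-3.943e+00) = 42.338134
iter 2: u=1.567854  f(a)=+8.040e-01  f'(a)=-3.259e+00  a ← 42.338134 − (+8.040e-01/-3.259e+00) = 42.584845
iter 3: u=1.558770  f(a)=+8.033e-03  f'(a)=-3.194e+00  a ← 42.584845 − (+8.033e-03/-3.194e+00) = 42.587360
iter 4: u=1.558678  f(a)=+8.196e-07  f'(a)=-3.194e+00  a ← 42.587360 − (+8.196e-07/-3.194e+00) = 42.587360
iter 5: u=1.558678  f(a)=+2.842e-14  f'(a)=-3.194e+00  a ← 42.587360 − (+2.842e-14/-3.194e+00) = 42.587360
converged: |Δa| < 1e-12 after 5 iterations
sag = a·(cosh(S/(2a)) − 1) = 42.587360·(cosh(1.558678) − 1) = 63.092115
T_max/T_min = cosh(S/(2a)) = 2.481475

a=42.587 sag=63.092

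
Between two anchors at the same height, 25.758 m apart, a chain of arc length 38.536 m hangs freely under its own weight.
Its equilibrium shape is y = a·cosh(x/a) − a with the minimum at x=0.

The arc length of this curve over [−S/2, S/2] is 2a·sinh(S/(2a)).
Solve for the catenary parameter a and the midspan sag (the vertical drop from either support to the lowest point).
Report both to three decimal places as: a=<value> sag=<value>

a=7.967 sag=12.883

seed: a₀ = √(S³/(24(L−S))) = √(25.758³/(24·12.778)) = 7.465023
iter 1: u=1.725246  f(a)=+2.042e+00  f'(a)=-4.557e+00  a ← 7.465023 − (+2.042e+00/-4.557e+00) = 7.913170
iter 2: u=1.627540  f(a)=+1.984e-01  f'(a)=-3.711e+00  a ← 7.913170 − (+1.984e-01/-3.711e+00) = 7.966618
iter 3: u=1.616621  f(a)=+2.316e-03  f'(a)=-3.625e+00  a ← 7.966618 − (+2.316e-03/-3.625e+00) = 7.967257
iter 4: u=1.616491  f(a)=+3.237e-07  f'(a)=-3.624e+00  a ← 7.967257 − (+3.237e-07/-3.624e+00) = 7.967257
iter 5: u=1.616491  f(a)=+1.421e-14  f'(a)=-3.624e+00  a ← 7.967257 − (+1.421e-14/-3.624e+00) = 7.967257
converged: |Δa| < 1e-12 after 5 iterations
sag = a·(cosh(S/(2a)) − 1) = 7.967257·(cosh(1.616491) − 1) = 12.882995
T_max/T_min = cosh(S/(2a)) = 2.616993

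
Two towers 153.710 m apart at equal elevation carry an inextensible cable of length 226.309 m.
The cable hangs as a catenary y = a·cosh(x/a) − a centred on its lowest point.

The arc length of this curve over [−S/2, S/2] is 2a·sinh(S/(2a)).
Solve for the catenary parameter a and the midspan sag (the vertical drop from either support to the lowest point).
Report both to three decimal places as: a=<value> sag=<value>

a=48.591 sag=74.555

seed: a₀ = √(S³/(24(L−S))) = √(153.710³/(24·72.599)) = 45.654358
iter 1: u=1.683410  f(a)=+1.101e+01  f'(a)=-4.178e+00  a ← 45.654358 − (+1.101e+01/-4.178e+00) = 48.289449
iter 2: u=1.591548  f(a)=+1.025e+00  f'(a)=-3.433e+00  a ← 48.289449 − (+1.025e+00/-3.433e+00) = 48.588049
iter 3: u=1.581768  f(a)=+1.090e-02  f'(a)=-3.360e+00  a ← 48.588049 − (+1.090e-02/-3.360e+00) = 48.591293
iter 4: u=1.581662  f(a)=+1.262e-06  f'(a)=-3.360e+00  a ← 48.591293 − (+1.262e-06/-3.360e+00) = 48.591294
iter 5: u=1.581662  f(a)=+0.000e+00  f'(a)=-3.360e+00  a ← 48.591294 − (+0.000e+00/-3.360e+00) = 48.591294
converged: |Δa| < 1e-12 after 5 iterations
sag = a·(cosh(S/(2a)) − 1) = 48.591294·(cosh(1.581662) − 1) = 74.555183
T_max/T_min = cosh(S/(2a)) = 2.534332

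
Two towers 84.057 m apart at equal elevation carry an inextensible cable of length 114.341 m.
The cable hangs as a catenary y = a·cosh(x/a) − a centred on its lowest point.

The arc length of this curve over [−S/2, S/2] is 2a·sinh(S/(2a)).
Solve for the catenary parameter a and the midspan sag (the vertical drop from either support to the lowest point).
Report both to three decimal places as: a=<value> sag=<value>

seed: a₀ = √(S³/(24(L−S))) = √(84.057³/(24·30.284)) = 28.585684
iter 1: u=1.470264  f(a)=+3.447e+00  f'(a)=-2.614e+00  a ← 28.585684 − (+3.447e+00/-2.614e+00) = 29.904464
iter 2: u=1.405426  f(a)=+2.529e-01  f'(a)=-2.243e+00  a ← 29.904464 − (+2.529e-01/-2.243e+00) = 30.017206
iter 3: u=1.400147  f(a)=+1.599e-03  f'(a)=-2.215e+00  a ← 30.017206 − (+1.599e-03/-2.215e+00) = 30.017928
iter 4: u=1.400113  f(a)=+6.487e-08  f'(a)=-2.215e+00  a ← 30.017928 − (+6.487e-08/-2.215e+00) = 30.017928
iter 5: u=1.400113  f(a)=+0.000e+00  f'(a)=-2.215e+00  a ← 30.017928 − (+0.000e+00/-2.215e+00) = 30.017928
converged: |Δa| < 1e-12 after 5 iterations
sag = a·(cosh(S/(2a)) − 1) = 30.017928·(cosh(1.400113) − 1) = 34.554063
T_max/T_min = cosh(S/(2a)) = 2.151114

a=30.018 sag=34.554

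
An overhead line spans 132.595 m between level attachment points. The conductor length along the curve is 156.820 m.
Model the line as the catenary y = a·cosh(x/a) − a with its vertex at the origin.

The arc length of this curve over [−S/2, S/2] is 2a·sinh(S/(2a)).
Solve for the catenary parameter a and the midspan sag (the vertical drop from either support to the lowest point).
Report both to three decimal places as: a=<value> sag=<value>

seed: a₀ = √(S³/(24(L−S))) = √(132.595³/(24·24.225)) = 63.321794
iter 1: u=1.046993  f(a)=+1.363e+00  f'(a)=-8.524e-01  a ← 63.321794 − (+1.363e+00/-8.524e-01) = 64.920820
iter 2: u=1.021206  f(a)=+5.333e-02  f'(a)=-7.868e-01  a ← 64.920820 − (+5.333e-02/-7.868e-01) = 64.988603
iter 3: u=1.020140  f(a)=+8.904e-05  f'(a)=-7.842e-01  a ← 64.988603 − (+8.904e-05/-7.842e-01) = 64.988717
iter 4: u=1.020139  f(a)=+2.491e-10  f'(a)=-7.842e-01  a ← 64.988717 − (+2.491e-10/-7.842e-01) = 64.988717
iter 5: u=1.020139  f(a)=+0.000e+00  f'(a)=-7.842e-01  a ← 64.988717 − (+0.000e+00/-7.842e-01) = 64.988717
converged: |Δa| < 1e-12 after 5 iterations
sag = a·(cosh(S/(2a)) − 1) = 64.988717·(cosh(1.020139) − 1) = 36.852637
T_max/T_min = cosh(S/(2a)) = 1.567062

a=64.989 sag=36.853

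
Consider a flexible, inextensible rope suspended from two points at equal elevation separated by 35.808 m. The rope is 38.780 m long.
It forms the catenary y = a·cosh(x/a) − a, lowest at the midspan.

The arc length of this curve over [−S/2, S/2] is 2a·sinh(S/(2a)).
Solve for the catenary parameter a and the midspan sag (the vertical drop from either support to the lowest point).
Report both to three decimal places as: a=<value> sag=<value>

a=25.681 sag=6.498

seed: a₀ = √(S³/(24(L−S))) = √(35.808³/(24·2.972)) = 25.371145
iter 1: u=0.705684  f(a)=+7.488e-02  f'(a)=-2.462e-01  a ← 25.371145 − (+7.488e-02/-2.462e-01) = 25.675359
iter 2: u=0.697322  f(a)=+1.368e-03  f'(a)=-2.372e-01  a ← 25.675359 − (+1.368e-03/-2.372e-01) = 25.681126
iter 3: u=0.697166  f(a)=+4.756e-07  f'(a)=-2.371e-01  a ← 25.681126 − (+4.756e-07/-2.371e-01) = 25.681128
iter 4: u=0.697166  f(a)=+4.974e-14  f'(a)=-2.371e-01  a ← 25.681128 − (+4.974e-14/-2.371e-01) = 25.681128
converged: |Δa| < 1e-12 after 4 iterations
sag = a·(cosh(S/(2a)) − 1) = 25.681128·(cosh(0.697166) − 1) = 6.497940
T_max/T_min = cosh(S/(2a)) = 1.253024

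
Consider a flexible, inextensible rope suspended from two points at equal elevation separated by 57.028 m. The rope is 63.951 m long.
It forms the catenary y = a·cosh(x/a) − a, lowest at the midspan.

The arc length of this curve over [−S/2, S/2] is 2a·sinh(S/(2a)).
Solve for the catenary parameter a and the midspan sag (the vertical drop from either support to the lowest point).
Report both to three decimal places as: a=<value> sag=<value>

a=34.002 sag=12.673

seed: a₀ = √(S³/(24(L−S))) = √(57.028³/(24·6.923)) = 33.410227
iter 1: u=0.853451  f(a)=+2.565e-01  f'(a)=-4.454e-01  a ← 33.410227 − (+2.565e-01/-4.454e-01) = 33.986208
iter 2: u=0.838987  f(a)=+6.785e-03  f'(a)=-4.221e-01  a ← 33.986208 − (+6.785e-03/-4.221e-01) = 34.002281
iter 3: u=0.838591  f(a)=+5.031e-06  f'(a)=-4.215e-01  a ← 34.002281 − (+5.031e-06/-4.215e-01) = 34.002293
iter 4: u=0.838591  f(a)=+2.757e-12  f'(a)=-4.215e-01  a ← 34.002293 − (+2.757e-12/-4.215e-01) = 34.002293
converged: |Δa| < 1e-12 after 4 iterations
sag = a·(cosh(S/(2a)) − 1) = 34.002293·(cosh(0.838591) − 1) = 12.673060
T_max/T_min = cosh(S/(2a)) = 1.372712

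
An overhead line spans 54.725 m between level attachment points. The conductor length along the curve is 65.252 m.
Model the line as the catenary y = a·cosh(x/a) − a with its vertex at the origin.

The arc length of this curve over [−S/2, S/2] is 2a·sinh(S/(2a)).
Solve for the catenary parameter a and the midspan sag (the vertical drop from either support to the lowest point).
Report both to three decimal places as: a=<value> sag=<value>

seed: a₀ = √(S³/(24(L−S))) = √(54.725³/(24·10.527)) = 25.469518
iter 1: u=1.074323  f(a)=+6.245e-01  f'(a)=-9.261e-01  a ← 25.469518 − (+6.245e-01/-9.261e-01) = 26.143839
iter 2: u=1.046614  f(a)=+2.566e-02  f'(a)=-8.514e-01  a ← 26.143839 − (+2.566e-02/-8.514e-01) = 26.173977
iter 3: u=1.045409  f(a)=+4.743e-05  f'(a)=-8.482e-01  a ← 26.173977 − (+4.743e-05/-8.482e-01) = 26.174033
iter 4: u=1.045406  f(a)=+1.628e-10  f'(a)=-8.482e-01  a ← 26.174033 − (+1.628e-10/-8.482e-01) = 26.174033
iter 5: u=1.045406  f(a)=+0.000e+00  f'(a)=-8.482e-01  a ← 26.174033 − (+0.000e+00/-8.482e-01) = 26.174033
converged: |Δa| < 1e-12 after 5 iterations
sag = a·(cosh(S/(2a)) − 1) = 26.174033·(cosh(1.045406) − 1) = 15.653421
T_max/T_min = cosh(S/(2a)) = 1.598052

a=26.174 sag=15.653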